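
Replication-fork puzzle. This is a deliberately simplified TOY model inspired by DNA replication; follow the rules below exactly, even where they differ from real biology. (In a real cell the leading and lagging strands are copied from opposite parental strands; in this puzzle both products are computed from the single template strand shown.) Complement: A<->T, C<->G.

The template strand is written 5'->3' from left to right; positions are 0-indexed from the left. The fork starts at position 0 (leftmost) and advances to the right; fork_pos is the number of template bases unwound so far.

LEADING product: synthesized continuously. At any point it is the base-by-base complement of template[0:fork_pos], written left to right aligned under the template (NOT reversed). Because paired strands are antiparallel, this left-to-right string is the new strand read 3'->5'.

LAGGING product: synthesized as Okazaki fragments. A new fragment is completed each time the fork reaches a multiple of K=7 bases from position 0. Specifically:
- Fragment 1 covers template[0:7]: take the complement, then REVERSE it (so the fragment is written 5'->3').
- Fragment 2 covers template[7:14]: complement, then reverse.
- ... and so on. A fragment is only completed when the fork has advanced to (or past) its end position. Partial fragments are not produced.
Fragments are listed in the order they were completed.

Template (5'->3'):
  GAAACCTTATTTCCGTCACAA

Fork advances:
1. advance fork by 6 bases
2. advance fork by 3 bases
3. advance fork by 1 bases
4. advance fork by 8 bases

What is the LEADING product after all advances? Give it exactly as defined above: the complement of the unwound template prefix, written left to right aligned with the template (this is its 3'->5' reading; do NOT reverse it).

Answer: CTTTGGAATAAAGGCAGT

Derivation:
Step 1: advance 6 -> fork_pos = 0 + 6 = 6.
Step 2: advance 3 -> fork_pos = 6 + 3 = 9.
Step 3: advance 1 -> fork_pos = 9 + 1 = 10.
Step 4: advance 8 -> fork_pos = 10 + 8 = 18.
Unwound prefix: template[0:18] = GAAACCTTATTTCCGTCA
Complement it base by base (A<->T, C<->G), keeping left-to-right order:
  [0:5] GAAAC -> CTTTG
  [5:10] CTTAT -> GAATA
  [10:15] TTCCG -> AAGGC
  [15:18] TCA -> AGT
Concatenate: CTTTGGAATAAAGGCAGT (length 18; written aligned with the template, i.e. 3'->5').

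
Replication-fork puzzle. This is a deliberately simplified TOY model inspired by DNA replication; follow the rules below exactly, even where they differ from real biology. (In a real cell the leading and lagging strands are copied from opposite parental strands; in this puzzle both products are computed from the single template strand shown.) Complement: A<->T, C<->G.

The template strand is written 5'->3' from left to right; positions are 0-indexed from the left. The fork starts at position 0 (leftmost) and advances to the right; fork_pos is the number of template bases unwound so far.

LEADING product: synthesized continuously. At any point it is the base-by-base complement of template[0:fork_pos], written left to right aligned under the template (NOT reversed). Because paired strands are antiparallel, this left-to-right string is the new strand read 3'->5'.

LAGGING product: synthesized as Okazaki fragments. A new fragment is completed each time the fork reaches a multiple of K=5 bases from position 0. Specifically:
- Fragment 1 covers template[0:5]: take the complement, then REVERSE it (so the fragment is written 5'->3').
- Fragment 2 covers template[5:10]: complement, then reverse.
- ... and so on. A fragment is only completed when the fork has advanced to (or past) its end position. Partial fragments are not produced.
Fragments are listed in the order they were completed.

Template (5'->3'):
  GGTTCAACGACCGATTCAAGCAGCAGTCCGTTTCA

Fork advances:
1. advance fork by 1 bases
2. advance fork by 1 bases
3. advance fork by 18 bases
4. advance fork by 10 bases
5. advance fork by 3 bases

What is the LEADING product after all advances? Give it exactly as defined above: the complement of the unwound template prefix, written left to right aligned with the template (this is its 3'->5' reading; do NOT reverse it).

Answer: CCAAGTTGCTGGCTAAGTTCGTCGTCAGGCAAA

Derivation:
Step 1: advance 1 -> fork_pos = 0 + 1 = 1.
Step 2: advance 1 -> fork_pos = 1 + 1 = 2.
Step 3: advance 18 -> fork_pos = 2 + 18 = 20.
Step 4: advance 10 -> fork_pos = 20 + 10 = 30.
Step 5: advance 3 -> fork_pos = 30 + 3 = 33.
Unwound prefix: template[0:33] = GGTTCAACGACCGATTCAAGCAGCAGTCCGTTT
Complement it base by base (A<->T, C<->G), keeping left-to-right order:
  [0:5] GGTTC -> CCAAG
  [5:10] AACGA -> TTGCT
  [10:15] CCGAT -> GGCTA
  [15:20] TCAAG -> AGTTC
  [20:25] CAGCA -> GTCGT
  [25:30] GTCCG -> CAGGC
  [30:33] TTT -> AAA
Concatenate: CCAAGTTGCTGGCTAAGTTCGTCGTCAGGCAAA (length 33; written aligned with the template, i.e. 3'->5').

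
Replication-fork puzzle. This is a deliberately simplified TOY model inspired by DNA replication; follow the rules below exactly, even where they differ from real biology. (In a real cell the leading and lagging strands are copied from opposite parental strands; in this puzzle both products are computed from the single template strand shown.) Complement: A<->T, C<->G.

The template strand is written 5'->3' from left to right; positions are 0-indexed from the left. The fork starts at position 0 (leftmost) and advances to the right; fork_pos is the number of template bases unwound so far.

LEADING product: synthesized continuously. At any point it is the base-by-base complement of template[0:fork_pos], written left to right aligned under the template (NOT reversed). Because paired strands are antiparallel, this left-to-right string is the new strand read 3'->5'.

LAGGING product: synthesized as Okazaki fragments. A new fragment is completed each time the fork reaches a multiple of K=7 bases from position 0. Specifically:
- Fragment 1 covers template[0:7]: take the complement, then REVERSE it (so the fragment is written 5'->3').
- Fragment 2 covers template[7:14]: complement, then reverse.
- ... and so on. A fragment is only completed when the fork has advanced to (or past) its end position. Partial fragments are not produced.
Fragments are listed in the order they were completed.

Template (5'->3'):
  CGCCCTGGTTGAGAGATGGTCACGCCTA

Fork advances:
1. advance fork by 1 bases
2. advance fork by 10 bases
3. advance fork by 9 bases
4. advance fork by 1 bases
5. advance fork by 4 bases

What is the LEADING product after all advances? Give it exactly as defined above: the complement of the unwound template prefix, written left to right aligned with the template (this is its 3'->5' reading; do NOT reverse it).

Step 1: advance 1 -> fork_pos = 0 + 1 = 1.
Step 2: advance 10 -> fork_pos = 1 + 10 = 11.
Step 3: advance 9 -> fork_pos = 11 + 9 = 20.
Step 4: advance 1 -> fork_pos = 20 + 1 = 21.
Step 5: advance 4 -> fork_pos = 21 + 4 = 25.
Unwound prefix: template[0:25] = CGCCCTGGTTGAGAGATGGTCACGC
Complement it base by base (A<->T, C<->G), keeping left-to-right order:
  [0:5] CGCCC -> GCGGG
  [5:10] TGGTT -> ACCAA
  [10:15] GAGAG -> CTCTC
  [15:20] ATGGT -> TACCA
  [20:25] CACGC -> GTGCG
Concatenate: GCGGGACCAACTCTCTACCAGTGCG (length 25; written aligned with the template, i.e. 3'->5').

Answer: GCGGGACCAACTCTCTACCAGTGCG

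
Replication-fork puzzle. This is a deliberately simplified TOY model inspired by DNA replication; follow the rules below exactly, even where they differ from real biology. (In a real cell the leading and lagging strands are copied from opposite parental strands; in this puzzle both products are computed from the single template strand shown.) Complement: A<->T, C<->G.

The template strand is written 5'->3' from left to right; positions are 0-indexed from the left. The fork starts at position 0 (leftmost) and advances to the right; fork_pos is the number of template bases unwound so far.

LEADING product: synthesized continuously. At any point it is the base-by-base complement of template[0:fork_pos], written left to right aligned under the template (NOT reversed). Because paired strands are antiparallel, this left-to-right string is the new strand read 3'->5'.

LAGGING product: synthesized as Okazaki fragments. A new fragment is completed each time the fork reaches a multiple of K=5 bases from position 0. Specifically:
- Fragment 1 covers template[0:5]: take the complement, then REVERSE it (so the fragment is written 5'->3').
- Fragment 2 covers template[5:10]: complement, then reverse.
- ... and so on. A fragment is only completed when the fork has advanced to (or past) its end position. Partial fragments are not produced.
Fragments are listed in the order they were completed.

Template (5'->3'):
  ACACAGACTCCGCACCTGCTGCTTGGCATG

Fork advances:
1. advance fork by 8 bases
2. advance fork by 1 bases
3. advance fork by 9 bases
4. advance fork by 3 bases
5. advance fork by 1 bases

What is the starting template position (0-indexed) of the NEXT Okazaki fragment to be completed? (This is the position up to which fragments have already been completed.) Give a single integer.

Step 1: advance 8 -> fork_pos = 0 + 8 = 8. Reached multiple(s) of 5: 5 -> fragment 1 completed (1 total).
Step 2: advance 1 -> fork_pos = 8 + 1 = 9. Next multiple of 5 is 10 (not reached); still 1 fragment(s).
Step 3: advance 9 -> fork_pos = 9 + 9 = 18. Reached multiple(s) of 5: 10, 15 -> fragments 2-3 completed (3 total).
Step 4: advance 3 -> fork_pos = 18 + 3 = 21. Reached multiple(s) of 5: 20 -> fragment 4 completed (4 total).
Step 5: advance 1 -> fork_pos = 21 + 1 = 22. Next multiple of 5 is 25 (not reached); still 4 fragment(s).
4 fragment(s) completed, covering template[0:20] (4 x 5 = 20). The next fragment, fragment 5, covers template[20:25], so it starts at position 20.

Answer: 20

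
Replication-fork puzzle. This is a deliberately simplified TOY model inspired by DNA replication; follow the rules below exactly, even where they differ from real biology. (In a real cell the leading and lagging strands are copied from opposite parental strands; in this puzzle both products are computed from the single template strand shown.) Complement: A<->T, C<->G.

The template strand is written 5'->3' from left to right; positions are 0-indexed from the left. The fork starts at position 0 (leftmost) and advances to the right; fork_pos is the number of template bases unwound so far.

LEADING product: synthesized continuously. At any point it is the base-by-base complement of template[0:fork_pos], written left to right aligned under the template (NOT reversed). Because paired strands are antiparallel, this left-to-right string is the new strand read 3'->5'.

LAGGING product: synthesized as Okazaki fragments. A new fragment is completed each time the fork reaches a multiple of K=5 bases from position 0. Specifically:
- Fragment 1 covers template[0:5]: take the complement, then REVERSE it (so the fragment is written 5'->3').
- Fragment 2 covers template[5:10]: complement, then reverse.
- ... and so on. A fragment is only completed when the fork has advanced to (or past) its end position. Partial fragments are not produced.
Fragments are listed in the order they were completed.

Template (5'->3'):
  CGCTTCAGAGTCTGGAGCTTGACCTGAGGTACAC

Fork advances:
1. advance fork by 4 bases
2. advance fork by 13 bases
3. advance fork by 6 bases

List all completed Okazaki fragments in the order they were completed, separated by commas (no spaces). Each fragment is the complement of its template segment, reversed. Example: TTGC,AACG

Answer: AAGCG,CTCTG,CCAGA,AAGCT

Derivation:
Step 1: advance 4 -> fork_pos = 0 + 4 = 4. Next multiple of 5 is 5 (not reached); still 0 fragment(s).
Step 2: advance 13 -> fork_pos = 4 + 13 = 17. Reached multiple(s) of 5: 5, 10, 15 -> fragments 1-3 completed (3 total).
Step 3: advance 6 -> fork_pos = 17 + 6 = 23. Reached multiple(s) of 5: 20 -> fragment 4 completed (4 total).
Final fork_pos = 23, so 4 fragment(s) are complete. Build each: template segment -> complement -> reverse.
Fragment 1: template[0:5] = CGCTT -> complement GCGAA -> reversed AAGCG
Fragment 2: template[5:10] = CAGAG -> complement GTCTC -> reversed CTCTG
Fragment 3: template[10:15] = TCTGG -> complement AGACC -> reversed CCAGA
Fragment 4: template[15:20] = AGCTT -> complement TCGAA -> reversed AAGCT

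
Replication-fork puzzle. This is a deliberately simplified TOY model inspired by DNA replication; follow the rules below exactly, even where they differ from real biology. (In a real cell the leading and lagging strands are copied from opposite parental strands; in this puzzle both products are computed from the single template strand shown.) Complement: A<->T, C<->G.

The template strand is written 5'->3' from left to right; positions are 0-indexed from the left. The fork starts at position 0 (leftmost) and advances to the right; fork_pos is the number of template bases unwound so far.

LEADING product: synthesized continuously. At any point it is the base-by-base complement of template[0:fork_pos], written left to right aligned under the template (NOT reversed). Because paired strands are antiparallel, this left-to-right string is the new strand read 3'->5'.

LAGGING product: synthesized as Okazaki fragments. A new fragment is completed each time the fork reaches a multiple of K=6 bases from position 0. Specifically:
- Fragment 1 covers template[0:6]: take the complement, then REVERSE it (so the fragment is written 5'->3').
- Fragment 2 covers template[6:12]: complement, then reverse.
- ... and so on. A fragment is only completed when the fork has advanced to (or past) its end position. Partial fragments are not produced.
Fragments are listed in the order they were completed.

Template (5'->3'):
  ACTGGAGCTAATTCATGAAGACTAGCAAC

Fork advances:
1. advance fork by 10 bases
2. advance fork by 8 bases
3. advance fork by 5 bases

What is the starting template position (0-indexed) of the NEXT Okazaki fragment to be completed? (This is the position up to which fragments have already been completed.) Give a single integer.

Step 1: advance 10 -> fork_pos = 0 + 10 = 10. Reached multiple(s) of 6: 6 -> fragment 1 completed (1 total).
Step 2: advance 8 -> fork_pos = 10 + 8 = 18. Reached multiple(s) of 6: 12, 18 -> fragments 2-3 completed (3 total).
Step 3: advance 5 -> fork_pos = 18 + 5 = 23. Next multiple of 6 is 24 (not reached); still 3 fragment(s).
3 fragment(s) completed, covering template[0:18] (3 x 6 = 18). The next fragment, fragment 4, covers template[18:24], so it starts at position 18.

Answer: 18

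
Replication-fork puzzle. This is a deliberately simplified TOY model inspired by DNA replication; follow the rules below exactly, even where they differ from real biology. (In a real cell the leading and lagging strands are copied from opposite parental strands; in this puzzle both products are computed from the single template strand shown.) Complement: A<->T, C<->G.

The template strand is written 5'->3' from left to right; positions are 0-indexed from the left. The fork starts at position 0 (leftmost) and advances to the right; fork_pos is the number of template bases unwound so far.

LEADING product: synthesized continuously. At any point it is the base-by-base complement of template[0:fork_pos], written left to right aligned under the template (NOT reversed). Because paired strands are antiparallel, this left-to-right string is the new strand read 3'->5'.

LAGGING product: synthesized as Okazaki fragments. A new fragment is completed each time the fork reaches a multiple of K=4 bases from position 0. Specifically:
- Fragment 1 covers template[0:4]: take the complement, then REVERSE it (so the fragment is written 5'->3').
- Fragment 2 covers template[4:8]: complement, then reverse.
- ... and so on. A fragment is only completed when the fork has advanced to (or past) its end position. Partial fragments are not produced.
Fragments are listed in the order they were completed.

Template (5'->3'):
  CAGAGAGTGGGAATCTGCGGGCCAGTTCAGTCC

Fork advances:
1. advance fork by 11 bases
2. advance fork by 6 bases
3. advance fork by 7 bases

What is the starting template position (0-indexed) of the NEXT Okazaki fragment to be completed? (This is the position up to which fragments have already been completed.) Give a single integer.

Step 1: advance 11 -> fork_pos = 0 + 11 = 11. Reached multiple(s) of 4: 4, 8 -> fragments 1-2 completed (2 total).
Step 2: advance 6 -> fork_pos = 11 + 6 = 17. Reached multiple(s) of 4: 12, 16 -> fragments 3-4 completed (4 total).
Step 3: advance 7 -> fork_pos = 17 + 7 = 24. Reached multiple(s) of 4: 20, 24 -> fragments 5-6 completed (6 total).
6 fragment(s) completed, covering template[0:24] (6 x 4 = 24). The next fragment, fragment 7, covers template[24:28], so it starts at position 24.

Answer: 24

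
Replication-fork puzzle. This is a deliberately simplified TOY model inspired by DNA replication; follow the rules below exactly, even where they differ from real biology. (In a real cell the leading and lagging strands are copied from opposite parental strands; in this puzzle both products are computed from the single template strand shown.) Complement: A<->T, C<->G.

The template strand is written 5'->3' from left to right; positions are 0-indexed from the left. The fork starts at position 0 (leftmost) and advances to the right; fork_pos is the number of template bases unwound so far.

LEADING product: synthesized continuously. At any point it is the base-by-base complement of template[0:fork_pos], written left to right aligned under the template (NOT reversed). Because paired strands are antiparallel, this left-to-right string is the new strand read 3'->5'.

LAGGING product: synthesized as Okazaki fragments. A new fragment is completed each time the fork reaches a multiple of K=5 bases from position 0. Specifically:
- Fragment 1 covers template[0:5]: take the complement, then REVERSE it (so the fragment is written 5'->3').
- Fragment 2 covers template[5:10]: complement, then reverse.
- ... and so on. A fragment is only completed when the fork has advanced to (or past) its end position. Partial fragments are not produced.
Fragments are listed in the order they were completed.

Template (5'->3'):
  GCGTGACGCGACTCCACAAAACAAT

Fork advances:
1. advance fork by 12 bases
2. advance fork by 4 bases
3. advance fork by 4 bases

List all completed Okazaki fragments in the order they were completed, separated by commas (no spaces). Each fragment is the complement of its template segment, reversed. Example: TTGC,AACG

Answer: CACGC,CGCGT,GGAGT,TTTGT

Derivation:
Step 1: advance 12 -> fork_pos = 0 + 12 = 12. Reached multiple(s) of 5: 5, 10 -> fragments 1-2 completed (2 total).
Step 2: advance 4 -> fork_pos = 12 + 4 = 16. Reached multiple(s) of 5: 15 -> fragment 3 completed (3 total).
Step 3: advance 4 -> fork_pos = 16 + 4 = 20. Reached multiple(s) of 5: 20 -> fragment 4 completed (4 total).
Final fork_pos = 20, so 4 fragment(s) are complete. Build each: template segment -> complement -> reverse.
Fragment 1: template[0:5] = GCGTG -> complement CGCAC -> reversed CACGC
Fragment 2: template[5:10] = ACGCG -> complement TGCGC -> reversed CGCGT
Fragment 3: template[10:15] = ACTCC -> complement TGAGG -> reversed GGAGT
Fragment 4: template[15:20] = ACAAA -> complement TGTTT -> reversed TTTGT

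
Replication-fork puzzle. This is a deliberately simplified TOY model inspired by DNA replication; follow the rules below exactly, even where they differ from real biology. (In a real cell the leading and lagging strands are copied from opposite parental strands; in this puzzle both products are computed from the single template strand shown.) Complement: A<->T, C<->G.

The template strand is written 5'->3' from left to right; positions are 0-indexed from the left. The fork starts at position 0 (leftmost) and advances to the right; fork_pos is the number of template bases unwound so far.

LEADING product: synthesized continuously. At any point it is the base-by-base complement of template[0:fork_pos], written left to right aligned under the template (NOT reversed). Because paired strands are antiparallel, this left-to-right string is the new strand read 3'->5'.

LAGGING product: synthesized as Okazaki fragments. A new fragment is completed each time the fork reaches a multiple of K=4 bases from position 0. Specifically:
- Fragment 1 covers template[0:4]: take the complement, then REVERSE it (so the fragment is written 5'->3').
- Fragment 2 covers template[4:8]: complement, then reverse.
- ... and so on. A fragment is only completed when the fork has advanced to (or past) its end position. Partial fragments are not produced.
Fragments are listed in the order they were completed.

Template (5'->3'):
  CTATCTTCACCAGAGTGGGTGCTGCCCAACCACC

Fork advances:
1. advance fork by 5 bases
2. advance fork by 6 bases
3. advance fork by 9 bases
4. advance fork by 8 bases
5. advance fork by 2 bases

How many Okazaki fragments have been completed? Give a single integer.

Step 1: advance 5 -> fork_pos = 0 + 5 = 5. Reached multiple(s) of 4: 4 -> fragment 1 completed (1 total).
Step 2: advance 6 -> fork_pos = 5 + 6 = 11. Reached multiple(s) of 4: 8 -> fragment 2 completed (2 total).
Step 3: advance 9 -> fork_pos = 11 + 9 = 20. Reached multiple(s) of 4: 12, 16, 20 -> fragments 3-5 completed (5 total).
Step 4: advance 8 -> fork_pos = 20 + 8 = 28. Reached multiple(s) of 4: 24, 28 -> fragments 6-7 completed (7 total).
Step 5: advance 2 -> fork_pos = 28 + 2 = 30. Next multiple of 4 is 32 (not reached); still 7 fragment(s).
Check: final fork_pos = 30; the multiples of 4 that are <= 30 are 4..28 -> 30 // 4 = 7 completed fragment(s).

Answer: 7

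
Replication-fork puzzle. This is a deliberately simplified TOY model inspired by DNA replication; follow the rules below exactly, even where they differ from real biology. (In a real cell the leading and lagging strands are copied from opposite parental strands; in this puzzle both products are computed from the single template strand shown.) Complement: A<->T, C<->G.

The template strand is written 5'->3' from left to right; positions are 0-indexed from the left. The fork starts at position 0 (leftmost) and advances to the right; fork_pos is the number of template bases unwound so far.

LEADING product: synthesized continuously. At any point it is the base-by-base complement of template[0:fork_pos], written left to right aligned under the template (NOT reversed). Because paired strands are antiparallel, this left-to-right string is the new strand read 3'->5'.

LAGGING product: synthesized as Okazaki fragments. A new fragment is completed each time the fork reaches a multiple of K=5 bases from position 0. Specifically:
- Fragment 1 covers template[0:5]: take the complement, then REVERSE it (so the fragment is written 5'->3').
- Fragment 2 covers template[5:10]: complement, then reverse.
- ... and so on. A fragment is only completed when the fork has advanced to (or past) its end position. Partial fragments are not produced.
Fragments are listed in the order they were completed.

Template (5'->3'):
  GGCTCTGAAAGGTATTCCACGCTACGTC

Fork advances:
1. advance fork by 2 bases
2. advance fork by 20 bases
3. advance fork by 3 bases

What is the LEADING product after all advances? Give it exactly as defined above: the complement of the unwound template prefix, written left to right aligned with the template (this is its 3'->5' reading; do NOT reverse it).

Step 1: advance 2 -> fork_pos = 0 + 2 = 2.
Step 2: advance 20 -> fork_pos = 2 + 20 = 22.
Step 3: advance 3 -> fork_pos = 22 + 3 = 25.
Unwound prefix: template[0:25] = GGCTCTGAAAGGTATTCCACGCTAC
Complement it base by base (A<->T, C<->G), keeping left-to-right order:
  [0:5] GGCTC -> CCGAG
  [5:10] TGAAA -> ACTTT
  [10:15] GGTAT -> CCATA
  [15:20] TCCAC -> AGGTG
  [20:25] GCTAC -> CGATG
Concatenate: CCGAGACTTTCCATAAGGTGCGATG (length 25; written aligned with the template, i.e. 3'->5').

Answer: CCGAGACTTTCCATAAGGTGCGATG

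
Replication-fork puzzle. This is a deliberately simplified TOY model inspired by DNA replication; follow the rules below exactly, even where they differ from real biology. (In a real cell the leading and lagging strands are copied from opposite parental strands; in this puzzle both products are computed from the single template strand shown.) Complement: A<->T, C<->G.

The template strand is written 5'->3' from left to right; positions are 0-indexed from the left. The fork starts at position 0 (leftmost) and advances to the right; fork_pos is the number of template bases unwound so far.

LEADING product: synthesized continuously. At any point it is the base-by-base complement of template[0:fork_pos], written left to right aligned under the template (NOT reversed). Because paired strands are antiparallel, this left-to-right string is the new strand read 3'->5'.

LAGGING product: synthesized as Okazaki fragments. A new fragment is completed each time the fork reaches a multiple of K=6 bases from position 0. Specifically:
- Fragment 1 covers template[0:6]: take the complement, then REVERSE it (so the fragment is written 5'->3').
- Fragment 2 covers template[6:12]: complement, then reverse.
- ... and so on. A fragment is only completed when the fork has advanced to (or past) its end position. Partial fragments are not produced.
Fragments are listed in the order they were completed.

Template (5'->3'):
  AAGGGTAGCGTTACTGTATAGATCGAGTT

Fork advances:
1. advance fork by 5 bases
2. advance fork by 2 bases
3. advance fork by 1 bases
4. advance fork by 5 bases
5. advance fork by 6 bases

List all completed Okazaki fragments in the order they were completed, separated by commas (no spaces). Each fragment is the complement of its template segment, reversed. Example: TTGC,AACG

Answer: ACCCTT,AACGCT,TACAGT

Derivation:
Step 1: advance 5 -> fork_pos = 0 + 5 = 5. Next multiple of 6 is 6 (not reached); still 0 fragment(s).
Step 2: advance 2 -> fork_pos = 5 + 2 = 7. Reached multiple(s) of 6: 6 -> fragment 1 completed (1 total).
Step 3: advance 1 -> fork_pos = 7 + 1 = 8. Next multiple of 6 is 12 (not reached); still 1 fragment(s).
Step 4: advance 5 -> fork_pos = 8 + 5 = 13. Reached multiple(s) of 6: 12 -> fragment 2 completed (2 total).
Step 5: advance 6 -> fork_pos = 13 + 6 = 19. Reached multiple(s) of 6: 18 -> fragment 3 completed (3 total).
Final fork_pos = 19, so 3 fragment(s) are complete. Build each: template segment -> complement -> reverse.
Fragment 1: template[0:6] = AAGGGT -> complement TTCCCA -> reversed ACCCTT
Fragment 2: template[6:12] = AGCGTT -> complement TCGCAA -> reversed AACGCT
Fragment 3: template[12:18] = ACTGTA -> complement TGACAT -> reversed TACAGT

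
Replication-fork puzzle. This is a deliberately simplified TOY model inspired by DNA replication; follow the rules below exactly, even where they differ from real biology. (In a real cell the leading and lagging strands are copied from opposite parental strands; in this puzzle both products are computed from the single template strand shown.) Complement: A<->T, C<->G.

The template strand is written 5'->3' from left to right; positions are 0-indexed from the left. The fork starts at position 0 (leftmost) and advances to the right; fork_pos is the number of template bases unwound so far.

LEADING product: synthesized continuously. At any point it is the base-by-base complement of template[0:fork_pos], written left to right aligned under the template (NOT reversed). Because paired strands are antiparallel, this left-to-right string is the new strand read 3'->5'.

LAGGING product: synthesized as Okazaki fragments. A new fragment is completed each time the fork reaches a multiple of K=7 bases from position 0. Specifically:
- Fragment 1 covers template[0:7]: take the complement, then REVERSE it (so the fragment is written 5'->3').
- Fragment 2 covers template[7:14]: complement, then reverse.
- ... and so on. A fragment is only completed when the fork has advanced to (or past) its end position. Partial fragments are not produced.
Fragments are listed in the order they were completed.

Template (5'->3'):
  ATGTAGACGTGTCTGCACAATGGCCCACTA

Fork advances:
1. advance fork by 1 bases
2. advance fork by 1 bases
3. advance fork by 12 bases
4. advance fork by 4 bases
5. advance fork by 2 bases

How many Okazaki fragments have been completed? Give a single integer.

Answer: 2

Derivation:
Step 1: advance 1 -> fork_pos = 0 + 1 = 1. Next multiple of 7 is 7 (not reached); still 0 fragment(s).
Step 2: advance 1 -> fork_pos = 1 + 1 = 2. Next multiple of 7 is 7 (not reached); still 0 fragment(s).
Step 3: advance 12 -> fork_pos = 2 + 12 = 14. Reached multiple(s) of 7: 7, 14 -> fragments 1-2 completed (2 total).
Step 4: advance 4 -> fork_pos = 14 + 4 = 18. Next multiple of 7 is 21 (not reached); still 2 fragment(s).
Step 5: advance 2 -> fork_pos = 18 + 2 = 20. Next multiple of 7 is 21 (not reached); still 2 fragment(s).
Check: final fork_pos = 20; the multiples of 7 that are <= 20 are 7..14 -> 20 // 7 = 2 completed fragment(s).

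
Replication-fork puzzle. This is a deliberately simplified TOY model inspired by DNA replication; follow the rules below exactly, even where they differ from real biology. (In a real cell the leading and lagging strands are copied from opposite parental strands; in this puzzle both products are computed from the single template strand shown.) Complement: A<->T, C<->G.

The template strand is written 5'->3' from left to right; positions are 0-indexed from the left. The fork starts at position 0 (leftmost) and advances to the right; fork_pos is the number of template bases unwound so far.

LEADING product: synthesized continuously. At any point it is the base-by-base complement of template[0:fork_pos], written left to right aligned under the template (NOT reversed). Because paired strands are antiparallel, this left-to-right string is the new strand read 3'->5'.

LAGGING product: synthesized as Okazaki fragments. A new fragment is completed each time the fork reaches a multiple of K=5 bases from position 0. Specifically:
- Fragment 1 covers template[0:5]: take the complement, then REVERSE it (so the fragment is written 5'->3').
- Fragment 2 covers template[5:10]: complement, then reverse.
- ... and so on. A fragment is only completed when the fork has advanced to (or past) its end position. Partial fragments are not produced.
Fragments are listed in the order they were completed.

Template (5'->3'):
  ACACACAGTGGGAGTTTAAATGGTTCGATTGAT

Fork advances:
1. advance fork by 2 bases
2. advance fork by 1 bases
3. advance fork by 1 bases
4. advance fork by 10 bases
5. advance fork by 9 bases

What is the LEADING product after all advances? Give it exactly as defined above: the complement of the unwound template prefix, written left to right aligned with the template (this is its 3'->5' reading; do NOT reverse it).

Answer: TGTGTGTCACCCTCAAATTTACC

Derivation:
Step 1: advance 2 -> fork_pos = 0 + 2 = 2.
Step 2: advance 1 -> fork_pos = 2 + 1 = 3.
Step 3: advance 1 -> fork_pos = 3 + 1 = 4.
Step 4: advance 10 -> fork_pos = 4 + 10 = 14.
Step 5: advance 9 -> fork_pos = 14 + 9 = 23.
Unwound prefix: template[0:23] = ACACACAGTGGGAGTTTAAATGG
Complement it base by base (A<->T, C<->G), keeping left-to-right order:
  [0:5] ACACA -> TGTGT
  [5:10] CAGTG -> GTCAC
  [10:15] GGAGT -> CCTCA
  [15:20] TTAAA -> AATTT
  [20:23] TGG -> ACC
Concatenate: TGTGTGTCACCCTCAAATTTACC (length 23; written aligned with the template, i.e. 3'->5').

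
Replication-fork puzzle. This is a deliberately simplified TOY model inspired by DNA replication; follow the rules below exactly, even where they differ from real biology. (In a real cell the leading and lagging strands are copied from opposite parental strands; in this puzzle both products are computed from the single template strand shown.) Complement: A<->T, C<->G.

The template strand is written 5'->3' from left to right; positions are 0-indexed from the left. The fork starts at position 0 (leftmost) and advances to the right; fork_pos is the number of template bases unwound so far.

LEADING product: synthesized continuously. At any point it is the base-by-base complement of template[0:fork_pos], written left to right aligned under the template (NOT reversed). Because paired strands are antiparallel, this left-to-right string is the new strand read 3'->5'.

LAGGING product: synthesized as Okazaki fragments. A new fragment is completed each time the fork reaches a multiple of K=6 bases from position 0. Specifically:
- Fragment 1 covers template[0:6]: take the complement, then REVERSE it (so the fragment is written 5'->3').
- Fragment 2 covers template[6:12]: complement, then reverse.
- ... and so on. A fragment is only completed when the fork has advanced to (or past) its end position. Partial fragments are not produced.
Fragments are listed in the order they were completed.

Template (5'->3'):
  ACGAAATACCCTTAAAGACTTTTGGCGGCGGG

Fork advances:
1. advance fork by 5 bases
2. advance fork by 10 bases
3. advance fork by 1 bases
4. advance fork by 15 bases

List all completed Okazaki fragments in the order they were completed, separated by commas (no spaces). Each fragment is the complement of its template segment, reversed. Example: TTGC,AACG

Answer: TTTCGT,AGGGTA,TCTTTA,CAAAAG,CGCCGC

Derivation:
Step 1: advance 5 -> fork_pos = 0 + 5 = 5. Next multiple of 6 is 6 (not reached); still 0 fragment(s).
Step 2: advance 10 -> fork_pos = 5 + 10 = 15. Reached multiple(s) of 6: 6, 12 -> fragments 1-2 completed (2 total).
Step 3: advance 1 -> fork_pos = 15 + 1 = 16. Next multiple of 6 is 18 (not reached); still 2 fragment(s).
Step 4: advance 15 -> fork_pos = 16 + 15 = 31. Reached multiple(s) of 6: 18, 24, 30 -> fragments 3-5 completed (5 total).
Final fork_pos = 31, so 5 fragment(s) are complete. Build each: template segment -> complement -> reverse.
Fragment 1: template[0:6] = ACGAAA -> complement TGCTTT -> reversed TTTCGT
Fragment 2: template[6:12] = TACCCT -> complement ATGGGA -> reversed AGGGTA
Fragment 3: template[12:18] = TAAAGA -> complement ATTTCT -> reversed TCTTTA
Fragment 4: template[18:24] = CTTTTG -> complement GAAAAC -> reversed CAAAAG
Fragment 5: template[24:30] = GCGGCG -> complement CGCCGC -> reversed CGCCGC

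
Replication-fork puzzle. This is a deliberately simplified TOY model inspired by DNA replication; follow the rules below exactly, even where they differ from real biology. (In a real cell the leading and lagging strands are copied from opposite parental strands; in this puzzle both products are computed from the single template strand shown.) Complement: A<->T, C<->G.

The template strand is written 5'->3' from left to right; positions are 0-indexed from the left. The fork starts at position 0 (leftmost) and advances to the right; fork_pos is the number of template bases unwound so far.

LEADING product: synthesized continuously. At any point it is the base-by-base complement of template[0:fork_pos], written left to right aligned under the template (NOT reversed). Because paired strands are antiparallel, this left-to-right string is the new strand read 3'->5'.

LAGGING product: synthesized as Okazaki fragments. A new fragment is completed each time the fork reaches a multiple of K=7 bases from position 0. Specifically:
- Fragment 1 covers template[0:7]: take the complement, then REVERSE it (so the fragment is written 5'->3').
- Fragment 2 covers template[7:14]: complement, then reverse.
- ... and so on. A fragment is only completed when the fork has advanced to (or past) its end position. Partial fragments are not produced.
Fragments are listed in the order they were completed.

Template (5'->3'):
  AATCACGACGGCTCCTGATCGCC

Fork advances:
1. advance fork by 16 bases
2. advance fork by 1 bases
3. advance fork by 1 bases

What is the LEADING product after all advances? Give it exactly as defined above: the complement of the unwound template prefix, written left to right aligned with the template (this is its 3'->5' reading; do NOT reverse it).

Step 1: advance 16 -> fork_pos = 0 + 16 = 16.
Step 2: advance 1 -> fork_pos = 16 + 1 = 17.
Step 3: advance 1 -> fork_pos = 17 + 1 = 18.
Unwound prefix: template[0:18] = AATCACGACGGCTCCTGA
Complement it base by base (A<->T, C<->G), keeping left-to-right order:
  [0:5] AATCA -> TTAGT
  [5:10] CGACG -> GCTGC
  [10:15] GCTCC -> CGAGG
  [15:18] TGA -> ACT
Concatenate: TTAGTGCTGCCGAGGACT (length 18; written aligned with the template, i.e. 3'->5').

Answer: TTAGTGCTGCCGAGGACT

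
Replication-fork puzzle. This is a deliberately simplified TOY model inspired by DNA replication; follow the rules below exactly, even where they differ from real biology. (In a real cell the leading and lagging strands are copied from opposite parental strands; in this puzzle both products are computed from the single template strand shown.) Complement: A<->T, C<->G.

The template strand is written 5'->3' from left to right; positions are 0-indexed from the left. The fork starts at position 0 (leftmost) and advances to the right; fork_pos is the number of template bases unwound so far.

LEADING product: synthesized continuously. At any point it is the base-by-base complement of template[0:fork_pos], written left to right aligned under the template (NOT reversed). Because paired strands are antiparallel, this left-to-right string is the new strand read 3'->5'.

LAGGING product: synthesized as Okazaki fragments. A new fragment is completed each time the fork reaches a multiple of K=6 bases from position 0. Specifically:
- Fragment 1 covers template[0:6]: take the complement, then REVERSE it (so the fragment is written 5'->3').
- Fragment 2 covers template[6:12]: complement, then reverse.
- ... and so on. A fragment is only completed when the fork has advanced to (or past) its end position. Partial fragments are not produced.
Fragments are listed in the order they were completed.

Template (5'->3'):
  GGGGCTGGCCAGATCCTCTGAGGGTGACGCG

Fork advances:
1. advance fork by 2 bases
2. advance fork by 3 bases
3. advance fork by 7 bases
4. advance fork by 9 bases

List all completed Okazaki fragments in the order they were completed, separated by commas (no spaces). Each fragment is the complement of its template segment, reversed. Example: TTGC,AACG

Answer: AGCCCC,CTGGCC,GAGGAT

Derivation:
Step 1: advance 2 -> fork_pos = 0 + 2 = 2. Next multiple of 6 is 6 (not reached); still 0 fragment(s).
Step 2: advance 3 -> fork_pos = 2 + 3 = 5. Next multiple of 6 is 6 (not reached); still 0 fragment(s).
Step 3: advance 7 -> fork_pos = 5 + 7 = 12. Reached multiple(s) of 6: 6, 12 -> fragments 1-2 completed (2 total).
Step 4: advance 9 -> fork_pos = 12 + 9 = 21. Reached multiple(s) of 6: 18 -> fragment 3 completed (3 total).
Final fork_pos = 21, so 3 fragment(s) are complete. Build each: template segment -> complement -> reverse.
Fragment 1: template[0:6] = GGGGCT -> complement CCCCGA -> reversed AGCCCC
Fragment 2: template[6:12] = GGCCAG -> complement CCGGTC -> reversed CTGGCC
Fragment 3: template[12:18] = ATCCTC -> complement TAGGAG -> reversed GAGGAT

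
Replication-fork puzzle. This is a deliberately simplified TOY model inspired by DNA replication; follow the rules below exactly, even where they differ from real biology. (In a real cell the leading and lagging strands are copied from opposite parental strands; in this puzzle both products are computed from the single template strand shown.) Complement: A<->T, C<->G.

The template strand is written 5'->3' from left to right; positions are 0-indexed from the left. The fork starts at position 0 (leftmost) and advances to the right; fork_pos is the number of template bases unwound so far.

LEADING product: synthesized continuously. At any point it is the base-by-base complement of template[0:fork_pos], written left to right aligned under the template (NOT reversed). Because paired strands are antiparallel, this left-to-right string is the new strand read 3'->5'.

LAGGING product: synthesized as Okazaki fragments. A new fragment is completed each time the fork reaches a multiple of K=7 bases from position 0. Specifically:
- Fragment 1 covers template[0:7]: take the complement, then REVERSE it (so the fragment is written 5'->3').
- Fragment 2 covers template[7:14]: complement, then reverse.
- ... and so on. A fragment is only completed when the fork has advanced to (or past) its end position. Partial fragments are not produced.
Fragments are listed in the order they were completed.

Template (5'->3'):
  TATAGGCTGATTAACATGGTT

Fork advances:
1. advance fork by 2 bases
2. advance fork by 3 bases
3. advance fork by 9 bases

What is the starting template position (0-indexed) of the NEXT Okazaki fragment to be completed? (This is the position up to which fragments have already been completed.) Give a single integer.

Step 1: advance 2 -> fork_pos = 0 + 2 = 2. Next multiple of 7 is 7 (not reached); still 0 fragment(s).
Step 2: advance 3 -> fork_pos = 2 + 3 = 5. Next multiple of 7 is 7 (not reached); still 0 fragment(s).
Step 3: advance 9 -> fork_pos = 5 + 9 = 14. Reached multiple(s) of 7: 7, 14 -> fragments 1-2 completed (2 total).
2 fragment(s) completed, covering template[0:14] (2 x 7 = 14). The next fragment, fragment 3, covers template[14:21], so it starts at position 14.

Answer: 14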